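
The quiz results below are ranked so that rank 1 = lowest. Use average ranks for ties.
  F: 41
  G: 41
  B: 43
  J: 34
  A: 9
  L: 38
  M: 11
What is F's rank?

5.5

Sorted (ascending): 9, 11, 34, 38, 41, 41, 43
The 2 values of 41 occupy positions 5–6 → average rank (5+6)/2 = 5.5.
F has value 41 → rank 5.5.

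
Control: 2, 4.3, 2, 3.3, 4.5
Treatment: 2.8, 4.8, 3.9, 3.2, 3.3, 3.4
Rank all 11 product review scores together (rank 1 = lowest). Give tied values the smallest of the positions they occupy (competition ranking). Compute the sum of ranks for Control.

Sorted (ascending): 2, 2, 2.8, 3.2, 3.3, 3.3, 3.4, 3.9, 4.3, 4.5, 4.8
The 2 values of 2 occupy positions 1–2 → each gets rank 1.
The 2 values of 3.3 occupy positions 5–6 → each gets rank 5.
Control values → pooled ranks: 2→1, 4.3→9, 2→1, 3.3→5, 4.5→10
Rank sum = 1 + 9 + 1 + 5 + 10 = 26

26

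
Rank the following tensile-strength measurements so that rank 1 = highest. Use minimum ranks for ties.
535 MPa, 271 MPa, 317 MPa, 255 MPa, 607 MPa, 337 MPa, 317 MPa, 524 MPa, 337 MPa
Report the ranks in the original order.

2, 8, 6, 9, 1, 4, 6, 3, 4

Sorted (descending): 607, 535, 524, 337, 337, 317, 317, 271, 255
The 2 values of 337 occupy positions 4–5 → each gets rank 4.
The 2 values of 317 occupy positions 6–7 → each gets rank 6.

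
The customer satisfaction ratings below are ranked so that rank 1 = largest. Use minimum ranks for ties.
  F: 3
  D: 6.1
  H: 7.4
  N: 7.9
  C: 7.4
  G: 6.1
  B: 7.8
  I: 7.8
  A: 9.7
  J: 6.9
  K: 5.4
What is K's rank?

10

Sorted (descending): 9.7, 7.9, 7.8, 7.8, 7.4, 7.4, 6.9, 6.1, 6.1, 5.4, 3
The 2 values of 7.8 occupy positions 3–4 → each gets rank 3.
The 2 values of 7.4 occupy positions 5–6 → each gets rank 5.
The 2 values of 6.1 occupy positions 8–9 → each gets rank 8.
K has value 5.4 → rank 10.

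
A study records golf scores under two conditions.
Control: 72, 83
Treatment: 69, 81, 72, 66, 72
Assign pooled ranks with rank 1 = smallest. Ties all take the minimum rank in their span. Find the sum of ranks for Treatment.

Sorted (ascending): 66, 69, 72, 72, 72, 81, 83
The 3 values of 72 occupy positions 3–5 → each gets rank 3.
Treatment values → pooled ranks: 69→2, 81→6, 72→3, 66→1, 72→3
Rank sum = 2 + 6 + 3 + 1 + 3 = 15

15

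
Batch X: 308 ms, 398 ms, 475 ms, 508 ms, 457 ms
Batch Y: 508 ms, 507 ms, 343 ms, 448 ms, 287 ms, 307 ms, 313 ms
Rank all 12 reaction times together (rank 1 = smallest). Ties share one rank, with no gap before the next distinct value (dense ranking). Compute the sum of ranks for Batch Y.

Sorted (ascending): 287, 307, 308, 313, 343, 398, 448, 457, 475, 507, 508, 508
The 2 values of 508 share dense rank 11.
Remaining distinct values take the next consecutive integers.
Batch Y values → pooled ranks: 508→11, 507→10, 343→5, 448→7, 287→1, 307→2, 313→4
Rank sum = 11 + 10 + 5 + 7 + 1 + 2 + 4 = 40

40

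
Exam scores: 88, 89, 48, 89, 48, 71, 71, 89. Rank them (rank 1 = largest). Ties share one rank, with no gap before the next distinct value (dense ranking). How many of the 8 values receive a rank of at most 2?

Sorted (descending): 89, 89, 89, 88, 71, 71, 48, 48
The 3 values of 89 share dense rank 1.
The 2 values of 71 share dense rank 3.
The 2 values of 48 share dense rank 4.
Remaining distinct values take the next consecutive integers.
Ranks ≤ 2: {1, 1, 1, 2} → 4 values.

4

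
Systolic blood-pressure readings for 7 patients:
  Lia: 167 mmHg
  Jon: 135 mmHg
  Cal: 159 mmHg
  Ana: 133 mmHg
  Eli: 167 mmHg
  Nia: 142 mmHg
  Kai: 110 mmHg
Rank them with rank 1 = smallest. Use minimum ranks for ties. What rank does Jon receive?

Sorted (ascending): 110, 133, 135, 142, 159, 167, 167
The 2 values of 167 occupy positions 6–7 → each gets rank 6.
Jon has value 135 mmHg → rank 3.

3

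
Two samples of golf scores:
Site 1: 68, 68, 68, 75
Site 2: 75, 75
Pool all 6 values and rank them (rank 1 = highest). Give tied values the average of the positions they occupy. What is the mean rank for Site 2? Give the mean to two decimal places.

Sorted (descending): 75, 75, 75, 68, 68, 68
The 3 values of 75 occupy positions 1–3 → average rank 2.
The 3 values of 68 occupy positions 4–6 → average rank 5.
Site 2 values → pooled ranks: 75→2, 75→2
Mean rank = (2 + 2) / 2 = 2.00

2.00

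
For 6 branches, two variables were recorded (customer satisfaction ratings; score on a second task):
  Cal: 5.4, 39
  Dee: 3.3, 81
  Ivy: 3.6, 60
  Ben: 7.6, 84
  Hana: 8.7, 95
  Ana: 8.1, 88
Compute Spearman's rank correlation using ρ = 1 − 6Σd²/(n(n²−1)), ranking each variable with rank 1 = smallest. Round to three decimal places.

Ranks of variable 1: 3, 1, 2, 4, 6, 5
Ranks of variable 2: 1, 3, 2, 4, 6, 5
d = r₁ − r₂: 2, -2, 0, 0, 0, 0
d²: 4, 4, 0, 0, 0, 0; Σd² = 8
ρ = 1 − 6·8/(6·35) = 1 − 48/210 = 0.771

0.771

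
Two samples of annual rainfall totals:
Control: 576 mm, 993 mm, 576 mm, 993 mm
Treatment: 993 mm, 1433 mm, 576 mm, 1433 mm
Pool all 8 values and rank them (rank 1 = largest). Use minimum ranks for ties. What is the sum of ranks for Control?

Sorted (descending): 1433, 1433, 993, 993, 993, 576, 576, 576
The 2 values of 1433 occupy positions 1–2 → each gets rank 1.
The 3 values of 993 occupy positions 3–5 → each gets rank 3.
The 3 values of 576 occupy positions 6–8 → each gets rank 6.
Control values → pooled ranks: 576→6, 993→3, 576→6, 993→3
Rank sum = 6 + 3 + 6 + 3 = 18

18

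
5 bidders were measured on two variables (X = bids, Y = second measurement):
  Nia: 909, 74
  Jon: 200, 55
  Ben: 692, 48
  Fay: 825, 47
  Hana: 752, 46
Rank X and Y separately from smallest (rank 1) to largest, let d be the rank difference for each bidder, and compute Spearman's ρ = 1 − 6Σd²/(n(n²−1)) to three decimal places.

0.100

Ranks of variable 1: 5, 1, 2, 4, 3
Ranks of variable 2: 5, 4, 3, 2, 1
d = r₁ − r₂: 0, -3, -1, 2, 2
d²: 0, 9, 1, 4, 4; Σd² = 18
ρ = 1 − 6·18/(5·24) = 1 − 108/120 = 0.100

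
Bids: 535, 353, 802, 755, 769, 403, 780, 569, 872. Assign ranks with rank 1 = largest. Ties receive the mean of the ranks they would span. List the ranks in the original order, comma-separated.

7, 9, 2, 5, 4, 8, 3, 6, 1

Sorted (descending): 872, 802, 780, 769, 755, 569, 535, 403, 353
No ties — each value takes its position as its rank.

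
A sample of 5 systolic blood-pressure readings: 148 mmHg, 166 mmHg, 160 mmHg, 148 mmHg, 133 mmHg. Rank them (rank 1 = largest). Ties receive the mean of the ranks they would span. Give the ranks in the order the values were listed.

3.5, 1, 2, 3.5, 5

Sorted (descending): 166, 160, 148, 148, 133
The 2 values of 148 occupy positions 3–4 → average rank (3+4)/2 = 3.5.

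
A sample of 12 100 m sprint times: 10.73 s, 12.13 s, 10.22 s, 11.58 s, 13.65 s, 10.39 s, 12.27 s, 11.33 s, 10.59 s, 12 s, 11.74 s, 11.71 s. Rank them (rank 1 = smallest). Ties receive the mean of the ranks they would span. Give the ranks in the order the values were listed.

4, 10, 1, 6, 12, 2, 11, 5, 3, 9, 8, 7

Sorted (ascending): 10.22, 10.39, 10.59, 10.73, 11.33, 11.58, 11.71, 11.74, 12, 12.13, 12.27, 13.65
No ties — each value takes its position as its rank.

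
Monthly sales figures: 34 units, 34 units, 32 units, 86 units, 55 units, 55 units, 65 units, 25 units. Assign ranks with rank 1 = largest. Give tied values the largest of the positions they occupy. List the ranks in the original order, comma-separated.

6, 6, 7, 1, 4, 4, 2, 8

Sorted (descending): 86, 65, 55, 55, 34, 34, 32, 25
The 2 values of 55 occupy positions 3–4 → each gets rank 4.
The 2 values of 34 occupy positions 5–6 → each gets rank 6.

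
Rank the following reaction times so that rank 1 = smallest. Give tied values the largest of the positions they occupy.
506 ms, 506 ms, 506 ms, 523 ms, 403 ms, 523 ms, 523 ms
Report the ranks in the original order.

Sorted (ascending): 403, 506, 506, 506, 523, 523, 523
The 3 values of 506 occupy positions 2–4 → each gets rank 4.
The 3 values of 523 occupy positions 5–7 → each gets rank 7.

4, 4, 4, 7, 1, 7, 7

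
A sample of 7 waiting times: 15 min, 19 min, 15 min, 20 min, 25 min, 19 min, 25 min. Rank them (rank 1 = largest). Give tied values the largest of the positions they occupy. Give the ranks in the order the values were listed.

Sorted (descending): 25, 25, 20, 19, 19, 15, 15
The 2 values of 25 occupy positions 1–2 → each gets rank 2.
The 2 values of 19 occupy positions 4–5 → each gets rank 5.
The 2 values of 15 occupy positions 6–7 → each gets rank 7.

7, 5, 7, 3, 2, 5, 2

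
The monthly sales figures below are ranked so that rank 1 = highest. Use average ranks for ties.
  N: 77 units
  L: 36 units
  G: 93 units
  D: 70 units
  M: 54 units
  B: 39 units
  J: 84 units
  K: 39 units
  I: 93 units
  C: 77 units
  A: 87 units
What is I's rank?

1.5

Sorted (descending): 93, 93, 87, 84, 77, 77, 70, 54, 39, 39, 36
The 2 values of 93 occupy positions 1–2 → average rank (1+2)/2 = 1.5.
The 2 values of 77 occupy positions 5–6 → average rank (5+6)/2 = 5.5.
The 2 values of 39 occupy positions 9–10 → average rank (9+10)/2 = 9.5.
I has value 93 units → rank 1.5.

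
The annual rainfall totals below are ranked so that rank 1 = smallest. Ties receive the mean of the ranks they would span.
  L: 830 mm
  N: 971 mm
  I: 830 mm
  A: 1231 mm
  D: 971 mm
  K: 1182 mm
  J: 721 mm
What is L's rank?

2.5

Sorted (ascending): 721, 830, 830, 971, 971, 1182, 1231
The 2 values of 830 occupy positions 2–3 → average rank (2+3)/2 = 2.5.
The 2 values of 971 occupy positions 4–5 → average rank (4+5)/2 = 4.5.
L has value 830 mm → rank 2.5.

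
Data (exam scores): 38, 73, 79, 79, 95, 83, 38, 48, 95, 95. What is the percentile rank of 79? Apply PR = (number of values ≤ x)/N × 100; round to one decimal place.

N = 10.
Strictly below 79: 4. Equal to 79: 2.
PR = 6/10 × 100 = 60.0

60.0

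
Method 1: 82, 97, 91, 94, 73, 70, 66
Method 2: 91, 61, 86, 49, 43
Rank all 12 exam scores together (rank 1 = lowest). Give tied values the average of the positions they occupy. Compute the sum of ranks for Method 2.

23.5

Sorted (ascending): 43, 49, 61, 66, 70, 73, 82, 86, 91, 91, 94, 97
The 2 values of 91 occupy positions 9–10 → average rank (9+10)/2 = 9.5.
Method 2 values → pooled ranks: 91→9.5, 61→3, 86→8, 49→2, 43→1
Rank sum = 9.5 + 3 + 8 + 2 + 1 = 23.5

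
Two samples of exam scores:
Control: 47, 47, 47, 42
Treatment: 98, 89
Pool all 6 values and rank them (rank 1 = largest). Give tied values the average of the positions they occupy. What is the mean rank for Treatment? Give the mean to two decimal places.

Sorted (descending): 98, 89, 47, 47, 47, 42
The 3 values of 47 occupy positions 3–5 → average rank 4.
Treatment values → pooled ranks: 98→1, 89→2
Mean rank = (1 + 2) / 2 = 1.50

1.50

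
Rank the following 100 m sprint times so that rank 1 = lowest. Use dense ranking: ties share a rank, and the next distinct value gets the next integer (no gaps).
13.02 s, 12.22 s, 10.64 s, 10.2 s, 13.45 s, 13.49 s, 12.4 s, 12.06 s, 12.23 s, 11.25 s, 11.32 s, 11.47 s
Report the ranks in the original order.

Sorted (ascending): 10.2, 10.64, 11.25, 11.32, 11.47, 12.06, 12.22, 12.23, 12.4, 13.02, 13.45, 13.49
No ties — each value takes its position as its rank.

10, 7, 2, 1, 11, 12, 9, 6, 8, 3, 4, 5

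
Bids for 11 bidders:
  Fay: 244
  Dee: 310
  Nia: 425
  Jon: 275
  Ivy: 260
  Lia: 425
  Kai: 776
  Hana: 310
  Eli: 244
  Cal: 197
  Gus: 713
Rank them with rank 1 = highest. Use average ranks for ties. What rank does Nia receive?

Sorted (descending): 776, 713, 425, 425, 310, 310, 275, 260, 244, 244, 197
The 2 values of 425 occupy positions 3–4 → average rank (3+4)/2 = 3.5.
The 2 values of 310 occupy positions 5–6 → average rank (5+6)/2 = 5.5.
The 2 values of 244 occupy positions 9–10 → average rank (9+10)/2 = 9.5.
Nia has value 425 → rank 3.5.

3.5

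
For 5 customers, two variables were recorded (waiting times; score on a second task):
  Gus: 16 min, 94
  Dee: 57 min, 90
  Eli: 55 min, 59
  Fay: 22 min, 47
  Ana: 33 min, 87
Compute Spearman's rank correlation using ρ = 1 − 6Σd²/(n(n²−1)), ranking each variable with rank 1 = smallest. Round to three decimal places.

Ranks of variable 1: 1, 5, 4, 2, 3
Ranks of variable 2: 5, 4, 2, 1, 3
d = r₁ − r₂: -4, 1, 2, 1, 0
d²: 16, 1, 4, 1, 0; Σd² = 22
ρ = 1 − 6·22/(5·24) = 1 − 132/120 = -0.100

-0.100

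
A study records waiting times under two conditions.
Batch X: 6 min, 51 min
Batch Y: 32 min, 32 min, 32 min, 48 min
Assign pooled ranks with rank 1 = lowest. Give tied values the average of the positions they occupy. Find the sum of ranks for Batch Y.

14

Sorted (ascending): 6, 32, 32, 32, 48, 51
The 3 values of 32 occupy positions 2–4 → average rank 3.
Batch Y values → pooled ranks: 32→3, 32→3, 32→3, 48→5
Rank sum = 3 + 3 + 3 + 5 = 14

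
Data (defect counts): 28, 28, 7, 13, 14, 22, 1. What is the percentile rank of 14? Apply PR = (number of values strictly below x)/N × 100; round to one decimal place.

N = 7.
Strictly below 14: 3. Equal to 14: 1.
PR = 3/7 × 100 = 42.9

42.9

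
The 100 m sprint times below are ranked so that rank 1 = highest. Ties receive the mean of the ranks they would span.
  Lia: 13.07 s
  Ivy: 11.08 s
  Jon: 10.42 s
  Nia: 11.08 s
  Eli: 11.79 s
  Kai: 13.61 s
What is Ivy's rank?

4.5

Sorted (descending): 13.61, 13.07, 11.79, 11.08, 11.08, 10.42
The 2 values of 11.08 occupy positions 4–5 → average rank (4+5)/2 = 4.5.
Ivy has value 11.08 s → rank 4.5.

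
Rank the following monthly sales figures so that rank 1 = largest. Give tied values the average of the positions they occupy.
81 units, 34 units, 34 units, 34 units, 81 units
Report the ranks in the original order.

Sorted (descending): 81, 81, 34, 34, 34
The 2 values of 81 occupy positions 1–2 → average rank (1+2)/2 = 1.5.
The 3 values of 34 occupy positions 3–5 → average rank 4.

1.5, 4, 4, 4, 1.5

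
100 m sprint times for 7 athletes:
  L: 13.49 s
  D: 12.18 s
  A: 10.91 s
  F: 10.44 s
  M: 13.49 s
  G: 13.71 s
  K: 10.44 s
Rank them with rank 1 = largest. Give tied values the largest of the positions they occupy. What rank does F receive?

Sorted (descending): 13.71, 13.49, 13.49, 12.18, 10.91, 10.44, 10.44
The 2 values of 13.49 occupy positions 2–3 → each gets rank 3.
The 2 values of 10.44 occupy positions 6–7 → each gets rank 7.
F has value 10.44 s → rank 7.

7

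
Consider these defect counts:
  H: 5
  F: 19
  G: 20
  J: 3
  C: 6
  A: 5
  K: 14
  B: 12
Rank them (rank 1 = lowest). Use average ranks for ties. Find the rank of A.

Sorted (ascending): 3, 5, 5, 6, 12, 14, 19, 20
The 2 values of 5 occupy positions 2–3 → average rank (2+3)/2 = 2.5.
A has value 5 → rank 2.5.

2.5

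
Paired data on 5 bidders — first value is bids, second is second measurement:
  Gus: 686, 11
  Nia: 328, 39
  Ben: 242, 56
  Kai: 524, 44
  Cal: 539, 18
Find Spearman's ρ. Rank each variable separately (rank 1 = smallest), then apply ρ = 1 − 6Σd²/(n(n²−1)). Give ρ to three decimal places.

Ranks of variable 1: 5, 2, 1, 3, 4
Ranks of variable 2: 1, 3, 5, 4, 2
d = r₁ − r₂: 4, -1, -4, -1, 2
d²: 16, 1, 16, 1, 4; Σd² = 38
ρ = 1 − 6·38/(5·24) = 1 − 228/120 = -0.900

-0.900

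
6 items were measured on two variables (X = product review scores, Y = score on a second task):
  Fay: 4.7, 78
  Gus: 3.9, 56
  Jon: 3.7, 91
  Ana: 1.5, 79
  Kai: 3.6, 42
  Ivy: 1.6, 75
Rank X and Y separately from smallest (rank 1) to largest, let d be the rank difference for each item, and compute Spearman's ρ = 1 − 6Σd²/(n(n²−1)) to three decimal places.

Ranks of variable 1: 6, 5, 4, 1, 3, 2
Ranks of variable 2: 4, 2, 6, 5, 1, 3
d = r₁ − r₂: 2, 3, -2, -4, 2, -1
d²: 4, 9, 4, 16, 4, 1; Σd² = 38
ρ = 1 − 6·38/(6·35) = 1 − 228/210 = -0.086

-0.086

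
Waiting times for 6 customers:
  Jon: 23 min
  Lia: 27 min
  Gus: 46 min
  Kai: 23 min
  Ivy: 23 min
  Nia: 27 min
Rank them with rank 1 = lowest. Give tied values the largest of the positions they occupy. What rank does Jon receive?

3

Sorted (ascending): 23, 23, 23, 27, 27, 46
The 3 values of 23 occupy positions 1–3 → each gets rank 3.
The 2 values of 27 occupy positions 4–5 → each gets rank 5.
Jon has value 23 min → rank 3.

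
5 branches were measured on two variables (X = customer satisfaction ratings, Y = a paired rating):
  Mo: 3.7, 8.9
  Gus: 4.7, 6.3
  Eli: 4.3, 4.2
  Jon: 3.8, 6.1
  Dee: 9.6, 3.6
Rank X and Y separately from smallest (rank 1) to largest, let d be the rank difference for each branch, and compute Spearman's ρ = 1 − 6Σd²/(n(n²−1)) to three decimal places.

-0.700

Ranks of variable 1: 1, 4, 3, 2, 5
Ranks of variable 2: 5, 4, 2, 3, 1
d = r₁ − r₂: -4, 0, 1, -1, 4
d²: 16, 0, 1, 1, 16; Σd² = 34
ρ = 1 − 6·34/(5·24) = 1 − 204/120 = -0.700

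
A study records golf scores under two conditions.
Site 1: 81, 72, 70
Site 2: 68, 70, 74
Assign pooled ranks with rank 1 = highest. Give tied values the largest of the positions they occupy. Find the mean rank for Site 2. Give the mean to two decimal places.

Sorted (descending): 81, 74, 72, 70, 70, 68
The 2 values of 70 occupy positions 4–5 → each gets rank 5.
Site 2 values → pooled ranks: 68→6, 70→5, 74→2
Mean rank = (6 + 5 + 2) / 3 = 4.33

4.33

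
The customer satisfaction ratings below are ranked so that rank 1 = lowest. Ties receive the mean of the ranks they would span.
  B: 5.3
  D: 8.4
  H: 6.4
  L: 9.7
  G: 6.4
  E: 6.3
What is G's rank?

Sorted (ascending): 5.3, 6.3, 6.4, 6.4, 8.4, 9.7
The 2 values of 6.4 occupy positions 3–4 → average rank (3+4)/2 = 3.5.
G has value 6.4 → rank 3.5.

3.5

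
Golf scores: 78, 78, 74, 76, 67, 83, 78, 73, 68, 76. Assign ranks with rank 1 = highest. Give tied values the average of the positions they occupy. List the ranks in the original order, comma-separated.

3, 3, 7, 5.5, 10, 1, 3, 8, 9, 5.5

Sorted (descending): 83, 78, 78, 78, 76, 76, 74, 73, 68, 67
The 3 values of 78 occupy positions 2–4 → average rank 3.
The 2 values of 76 occupy positions 5–6 → average rank (5+6)/2 = 5.5.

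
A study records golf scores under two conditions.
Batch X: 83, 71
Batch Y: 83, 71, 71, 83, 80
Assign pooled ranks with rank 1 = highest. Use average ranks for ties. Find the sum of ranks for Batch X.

Sorted (descending): 83, 83, 83, 80, 71, 71, 71
The 3 values of 83 occupy positions 1–3 → average rank 2.
The 3 values of 71 occupy positions 5–7 → average rank 6.
Batch X values → pooled ranks: 83→2, 71→6
Rank sum = 2 + 6 = 8

8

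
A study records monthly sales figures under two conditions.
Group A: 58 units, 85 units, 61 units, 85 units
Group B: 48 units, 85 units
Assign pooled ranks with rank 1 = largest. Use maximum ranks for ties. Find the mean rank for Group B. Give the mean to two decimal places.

Sorted (descending): 85, 85, 85, 61, 58, 48
The 3 values of 85 occupy positions 1–3 → each gets rank 3.
Group B values → pooled ranks: 48→6, 85→3
Mean rank = (6 + 3) / 2 = 4.50

4.50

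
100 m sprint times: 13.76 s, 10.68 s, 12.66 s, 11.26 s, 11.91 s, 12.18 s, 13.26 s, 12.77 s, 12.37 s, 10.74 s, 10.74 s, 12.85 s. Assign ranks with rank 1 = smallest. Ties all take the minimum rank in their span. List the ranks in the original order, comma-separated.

Sorted (ascending): 10.68, 10.74, 10.74, 11.26, 11.91, 12.18, 12.37, 12.66, 12.77, 12.85, 13.26, 13.76
The 2 values of 10.74 occupy positions 2–3 → each gets rank 2.

12, 1, 8, 4, 5, 6, 11, 9, 7, 2, 2, 10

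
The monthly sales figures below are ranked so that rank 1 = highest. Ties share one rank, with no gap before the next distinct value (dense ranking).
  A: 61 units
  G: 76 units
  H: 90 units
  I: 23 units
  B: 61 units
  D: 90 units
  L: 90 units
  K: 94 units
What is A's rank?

4

Sorted (descending): 94, 90, 90, 90, 76, 61, 61, 23
The 3 values of 90 share dense rank 2.
The 2 values of 61 share dense rank 4.
Remaining distinct values take the next consecutive integers.
A has value 61 units → rank 4.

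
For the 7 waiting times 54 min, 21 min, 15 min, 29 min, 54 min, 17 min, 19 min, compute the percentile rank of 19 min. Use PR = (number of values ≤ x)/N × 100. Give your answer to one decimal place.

N = 7.
Strictly below 19: 2. Equal to 19: 1.
PR = 3/7 × 100 = 42.9

42.9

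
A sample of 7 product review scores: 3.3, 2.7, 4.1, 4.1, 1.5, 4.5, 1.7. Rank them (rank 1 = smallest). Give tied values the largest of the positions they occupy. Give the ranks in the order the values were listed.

4, 3, 6, 6, 1, 7, 2

Sorted (ascending): 1.5, 1.7, 2.7, 3.3, 4.1, 4.1, 4.5
The 2 values of 4.1 occupy positions 5–6 → each gets rank 6.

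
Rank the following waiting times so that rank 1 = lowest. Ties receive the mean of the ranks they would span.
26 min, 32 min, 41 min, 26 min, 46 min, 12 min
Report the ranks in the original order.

2.5, 4, 5, 2.5, 6, 1

Sorted (ascending): 12, 26, 26, 32, 41, 46
The 2 values of 26 occupy positions 2–3 → average rank (2+3)/2 = 2.5.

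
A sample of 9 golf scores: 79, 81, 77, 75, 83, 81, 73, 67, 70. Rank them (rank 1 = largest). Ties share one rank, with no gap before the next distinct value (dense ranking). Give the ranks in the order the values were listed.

Sorted (descending): 83, 81, 81, 79, 77, 75, 73, 70, 67
The 2 values of 81 share dense rank 2.
Remaining distinct values take the next consecutive integers.

3, 2, 4, 5, 1, 2, 6, 8, 7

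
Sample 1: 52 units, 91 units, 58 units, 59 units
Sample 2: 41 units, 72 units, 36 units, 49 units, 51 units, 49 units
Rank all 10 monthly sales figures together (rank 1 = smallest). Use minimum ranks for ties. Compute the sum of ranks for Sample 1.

31

Sorted (ascending): 36, 41, 49, 49, 51, 52, 58, 59, 72, 91
The 2 values of 49 occupy positions 3–4 → each gets rank 3.
Sample 1 values → pooled ranks: 52→6, 91→10, 58→7, 59→8
Rank sum = 6 + 10 + 7 + 8 = 31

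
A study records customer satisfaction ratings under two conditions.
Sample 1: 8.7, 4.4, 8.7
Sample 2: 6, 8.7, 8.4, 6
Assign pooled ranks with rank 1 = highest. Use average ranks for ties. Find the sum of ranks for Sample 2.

17

Sorted (descending): 8.7, 8.7, 8.7, 8.4, 6, 6, 4.4
The 3 values of 8.7 occupy positions 1–3 → average rank 2.
The 2 values of 6 occupy positions 5–6 → average rank (5+6)/2 = 5.5.
Sample 2 values → pooled ranks: 6→5.5, 8.7→2, 8.4→4, 6→5.5
Rank sum = 5.5 + 2 + 4 + 5.5 = 17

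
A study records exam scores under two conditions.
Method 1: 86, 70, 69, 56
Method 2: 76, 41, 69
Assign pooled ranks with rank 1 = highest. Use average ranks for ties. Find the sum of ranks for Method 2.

13.5

Sorted (descending): 86, 76, 70, 69, 69, 56, 41
The 2 values of 69 occupy positions 4–5 → average rank (4+5)/2 = 4.5.
Method 2 values → pooled ranks: 76→2, 41→7, 69→4.5
Rank sum = 2 + 7 + 4.5 = 13.5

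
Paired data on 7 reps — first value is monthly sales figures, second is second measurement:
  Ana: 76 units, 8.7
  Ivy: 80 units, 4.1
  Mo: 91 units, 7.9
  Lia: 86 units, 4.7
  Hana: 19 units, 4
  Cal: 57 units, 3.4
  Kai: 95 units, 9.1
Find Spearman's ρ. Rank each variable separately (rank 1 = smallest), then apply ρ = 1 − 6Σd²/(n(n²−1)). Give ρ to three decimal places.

0.750

Ranks of variable 1: 3, 4, 6, 5, 1, 2, 7
Ranks of variable 2: 6, 3, 5, 4, 2, 1, 7
d = r₁ − r₂: -3, 1, 1, 1, -1, 1, 0
d²: 9, 1, 1, 1, 1, 1, 0; Σd² = 14
ρ = 1 − 6·14/(7·48) = 1 − 84/336 = 0.750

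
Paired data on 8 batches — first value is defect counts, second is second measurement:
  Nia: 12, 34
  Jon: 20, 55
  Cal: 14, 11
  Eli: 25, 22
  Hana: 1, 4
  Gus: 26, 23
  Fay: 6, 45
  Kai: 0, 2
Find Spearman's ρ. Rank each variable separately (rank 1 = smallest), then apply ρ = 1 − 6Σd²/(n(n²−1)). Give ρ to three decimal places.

0.452

Ranks of variable 1: 4, 6, 5, 7, 2, 8, 3, 1
Ranks of variable 2: 6, 8, 3, 4, 2, 5, 7, 1
d = r₁ − r₂: -2, -2, 2, 3, 0, 3, -4, 0
d²: 4, 4, 4, 9, 0, 9, 16, 0; Σd² = 46
ρ = 1 − 6·46/(8·63) = 1 − 276/504 = 0.452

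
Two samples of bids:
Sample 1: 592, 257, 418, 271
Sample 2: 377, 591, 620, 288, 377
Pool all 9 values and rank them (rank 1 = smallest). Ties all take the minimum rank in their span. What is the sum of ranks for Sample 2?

27

Sorted (ascending): 257, 271, 288, 377, 377, 418, 591, 592, 620
The 2 values of 377 occupy positions 4–5 → each gets rank 4.
Sample 2 values → pooled ranks: 377→4, 591→7, 620→9, 288→3, 377→4
Rank sum = 4 + 7 + 9 + 3 + 4 = 27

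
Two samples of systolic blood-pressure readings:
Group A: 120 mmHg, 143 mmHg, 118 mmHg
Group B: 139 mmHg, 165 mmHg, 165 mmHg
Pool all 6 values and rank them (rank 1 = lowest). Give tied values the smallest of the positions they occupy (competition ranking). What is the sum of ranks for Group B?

Sorted (ascending): 118, 120, 139, 143, 165, 165
The 2 values of 165 occupy positions 5–6 → each gets rank 5.
Group B values → pooled ranks: 139→3, 165→5, 165→5
Rank sum = 3 + 5 + 5 = 13

13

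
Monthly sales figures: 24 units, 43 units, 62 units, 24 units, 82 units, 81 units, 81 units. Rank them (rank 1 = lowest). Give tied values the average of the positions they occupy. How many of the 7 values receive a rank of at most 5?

4

Sorted (ascending): 24, 24, 43, 62, 81, 81, 82
The 2 values of 24 occupy positions 1–2 → average rank (1+2)/2 = 1.5.
The 2 values of 81 occupy positions 5–6 → average rank (5+6)/2 = 5.5.
Ranks ≤ 5: {1.5, 1.5, 3, 4} → 4 values.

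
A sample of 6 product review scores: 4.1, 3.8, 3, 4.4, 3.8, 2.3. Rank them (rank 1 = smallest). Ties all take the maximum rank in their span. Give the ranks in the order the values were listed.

5, 4, 2, 6, 4, 1

Sorted (ascending): 2.3, 3, 3.8, 3.8, 4.1, 4.4
The 2 values of 3.8 occupy positions 3–4 → each gets rank 4.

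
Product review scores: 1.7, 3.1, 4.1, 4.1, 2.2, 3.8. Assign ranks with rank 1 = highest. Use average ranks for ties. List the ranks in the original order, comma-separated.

Sorted (descending): 4.1, 4.1, 3.8, 3.1, 2.2, 1.7
The 2 values of 4.1 occupy positions 1–2 → average rank (1+2)/2 = 1.5.

6, 4, 1.5, 1.5, 5, 3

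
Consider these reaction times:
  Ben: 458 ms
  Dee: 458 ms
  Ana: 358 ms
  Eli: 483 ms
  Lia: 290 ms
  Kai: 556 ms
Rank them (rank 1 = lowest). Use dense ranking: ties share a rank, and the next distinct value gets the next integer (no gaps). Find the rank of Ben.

3

Sorted (ascending): 290, 358, 458, 458, 483, 556
The 2 values of 458 share dense rank 3.
Remaining distinct values take the next consecutive integers.
Ben has value 458 ms → rank 3.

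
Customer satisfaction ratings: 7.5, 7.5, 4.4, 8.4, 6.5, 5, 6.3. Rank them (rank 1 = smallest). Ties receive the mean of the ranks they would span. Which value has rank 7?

Sorted (ascending): 4.4, 5, 6.3, 6.5, 7.5, 7.5, 8.4
The 2 values of 7.5 occupy positions 5–6 → average rank (5+6)/2 = 5.5.
Rank 7 → value 8.4.

8.4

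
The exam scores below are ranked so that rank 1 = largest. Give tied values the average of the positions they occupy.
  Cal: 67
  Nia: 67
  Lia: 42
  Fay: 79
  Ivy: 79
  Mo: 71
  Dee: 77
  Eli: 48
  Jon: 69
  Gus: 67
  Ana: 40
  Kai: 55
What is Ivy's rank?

Sorted (descending): 79, 79, 77, 71, 69, 67, 67, 67, 55, 48, 42, 40
The 2 values of 79 occupy positions 1–2 → average rank (1+2)/2 = 1.5.
The 3 values of 67 occupy positions 6–8 → average rank 7.
Ivy has value 79 → rank 1.5.

1.5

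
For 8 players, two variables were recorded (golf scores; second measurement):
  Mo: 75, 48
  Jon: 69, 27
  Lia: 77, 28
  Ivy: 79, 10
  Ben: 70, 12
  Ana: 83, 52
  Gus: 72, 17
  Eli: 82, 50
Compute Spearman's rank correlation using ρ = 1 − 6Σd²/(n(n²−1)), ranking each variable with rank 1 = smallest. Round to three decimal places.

0.548

Ranks of variable 1: 4, 1, 5, 6, 2, 8, 3, 7
Ranks of variable 2: 6, 4, 5, 1, 2, 8, 3, 7
d = r₁ − r₂: -2, -3, 0, 5, 0, 0, 0, 0
d²: 4, 9, 0, 25, 0, 0, 0, 0; Σd² = 38
ρ = 1 − 6·38/(8·63) = 1 − 228/504 = 0.548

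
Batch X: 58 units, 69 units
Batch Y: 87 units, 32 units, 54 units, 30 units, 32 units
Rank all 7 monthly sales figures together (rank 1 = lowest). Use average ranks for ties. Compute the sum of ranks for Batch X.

Sorted (ascending): 30, 32, 32, 54, 58, 69, 87
The 2 values of 32 occupy positions 2–3 → average rank (2+3)/2 = 2.5.
Batch X values → pooled ranks: 58→5, 69→6
Rank sum = 5 + 6 = 11

11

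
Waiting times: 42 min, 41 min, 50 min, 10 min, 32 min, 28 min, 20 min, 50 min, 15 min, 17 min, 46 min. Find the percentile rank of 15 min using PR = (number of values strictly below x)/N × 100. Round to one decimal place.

N = 11.
Strictly below 15: 1. Equal to 15: 1.
PR = 1/11 × 100 = 9.1

9.1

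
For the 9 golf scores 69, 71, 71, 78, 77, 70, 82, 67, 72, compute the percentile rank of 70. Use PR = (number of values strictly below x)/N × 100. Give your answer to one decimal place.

N = 9.
Strictly below 70: 2. Equal to 70: 1.
PR = 2/9 × 100 = 22.2

22.2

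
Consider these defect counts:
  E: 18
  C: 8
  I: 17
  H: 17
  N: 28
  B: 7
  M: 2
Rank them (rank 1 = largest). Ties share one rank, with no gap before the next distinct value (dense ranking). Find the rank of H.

Sorted (descending): 28, 18, 17, 17, 8, 7, 2
The 2 values of 17 share dense rank 3.
Remaining distinct values take the next consecutive integers.
H has value 17 → rank 3.

3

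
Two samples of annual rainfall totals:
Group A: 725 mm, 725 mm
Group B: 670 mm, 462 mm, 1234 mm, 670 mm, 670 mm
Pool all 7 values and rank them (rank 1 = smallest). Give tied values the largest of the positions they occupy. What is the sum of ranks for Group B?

20

Sorted (ascending): 462, 670, 670, 670, 725, 725, 1234
The 3 values of 670 occupy positions 2–4 → each gets rank 4.
The 2 values of 725 occupy positions 5–6 → each gets rank 6.
Group B values → pooled ranks: 670→4, 462→1, 1234→7, 670→4, 670→4
Rank sum = 4 + 1 + 7 + 4 + 4 = 20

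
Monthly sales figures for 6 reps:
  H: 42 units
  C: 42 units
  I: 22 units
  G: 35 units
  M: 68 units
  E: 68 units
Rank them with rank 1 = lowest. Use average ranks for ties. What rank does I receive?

Sorted (ascending): 22, 35, 42, 42, 68, 68
The 2 values of 42 occupy positions 3–4 → average rank (3+4)/2 = 3.5.
The 2 values of 68 occupy positions 5–6 → average rank (5+6)/2 = 5.5.
I has value 22 units → rank 1.

1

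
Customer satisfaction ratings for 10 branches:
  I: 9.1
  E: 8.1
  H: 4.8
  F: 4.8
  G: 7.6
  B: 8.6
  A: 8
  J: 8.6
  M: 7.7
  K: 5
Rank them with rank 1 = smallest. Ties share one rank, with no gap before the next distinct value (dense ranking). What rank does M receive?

Sorted (ascending): 4.8, 4.8, 5, 7.6, 7.7, 8, 8.1, 8.6, 8.6, 9.1
The 2 values of 4.8 share dense rank 1.
The 2 values of 8.6 share dense rank 7.
Remaining distinct values take the next consecutive integers.
M has value 7.7 → rank 4.

4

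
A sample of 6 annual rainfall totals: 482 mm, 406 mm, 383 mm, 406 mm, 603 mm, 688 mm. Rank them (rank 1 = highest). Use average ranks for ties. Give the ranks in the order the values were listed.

Sorted (descending): 688, 603, 482, 406, 406, 383
The 2 values of 406 occupy positions 4–5 → average rank (4+5)/2 = 4.5.

3, 4.5, 6, 4.5, 2, 1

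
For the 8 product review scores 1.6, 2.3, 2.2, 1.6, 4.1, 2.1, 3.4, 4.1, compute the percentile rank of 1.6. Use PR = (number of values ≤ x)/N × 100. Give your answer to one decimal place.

25.0

N = 8.
Strictly below 1.6: 0. Equal to 1.6: 2.
PR = 2/8 × 100 = 25.0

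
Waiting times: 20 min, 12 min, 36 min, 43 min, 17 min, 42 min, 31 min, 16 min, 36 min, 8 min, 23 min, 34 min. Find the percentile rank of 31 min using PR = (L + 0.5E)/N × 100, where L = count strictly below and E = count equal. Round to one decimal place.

N = 12.
Strictly below 31: 6. Equal to 31: 1.
PR = (6 + 0.5·1)/12 × 100 = 54.2

54.2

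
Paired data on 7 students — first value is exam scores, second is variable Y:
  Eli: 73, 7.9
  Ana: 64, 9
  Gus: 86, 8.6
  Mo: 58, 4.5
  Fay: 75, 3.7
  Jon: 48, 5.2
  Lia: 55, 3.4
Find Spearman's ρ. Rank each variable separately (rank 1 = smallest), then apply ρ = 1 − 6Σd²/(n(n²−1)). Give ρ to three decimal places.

Ranks of variable 1: 5, 4, 7, 3, 6, 1, 2
Ranks of variable 2: 5, 7, 6, 3, 2, 4, 1
d = r₁ − r₂: 0, -3, 1, 0, 4, -3, 1
d²: 0, 9, 1, 0, 16, 9, 1; Σd² = 36
ρ = 1 − 6·36/(7·48) = 1 − 216/336 = 0.357

0.357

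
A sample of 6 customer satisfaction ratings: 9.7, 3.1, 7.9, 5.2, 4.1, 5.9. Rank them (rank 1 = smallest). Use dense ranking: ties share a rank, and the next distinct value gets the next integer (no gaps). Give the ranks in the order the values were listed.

6, 1, 5, 3, 2, 4

Sorted (ascending): 3.1, 4.1, 5.2, 5.9, 7.9, 9.7
No ties — each value takes its position as its rank.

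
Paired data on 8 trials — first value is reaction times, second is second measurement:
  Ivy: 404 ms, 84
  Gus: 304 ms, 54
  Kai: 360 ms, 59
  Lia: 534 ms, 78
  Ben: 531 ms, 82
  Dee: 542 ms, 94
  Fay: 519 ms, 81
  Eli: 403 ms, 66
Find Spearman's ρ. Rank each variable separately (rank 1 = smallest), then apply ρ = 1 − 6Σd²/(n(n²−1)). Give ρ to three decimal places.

Ranks of variable 1: 4, 1, 2, 7, 6, 8, 5, 3
Ranks of variable 2: 7, 1, 2, 4, 6, 8, 5, 3
d = r₁ − r₂: -3, 0, 0, 3, 0, 0, 0, 0
d²: 9, 0, 0, 9, 0, 0, 0, 0; Σd² = 18
ρ = 1 − 6·18/(8·63) = 1 − 108/504 = 0.786

0.786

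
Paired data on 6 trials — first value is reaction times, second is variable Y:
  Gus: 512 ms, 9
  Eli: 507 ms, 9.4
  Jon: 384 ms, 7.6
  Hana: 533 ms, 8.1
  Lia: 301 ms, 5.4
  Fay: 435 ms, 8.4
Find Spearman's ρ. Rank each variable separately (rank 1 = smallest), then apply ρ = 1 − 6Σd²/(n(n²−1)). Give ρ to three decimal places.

Ranks of variable 1: 5, 4, 2, 6, 1, 3
Ranks of variable 2: 5, 6, 2, 3, 1, 4
d = r₁ − r₂: 0, -2, 0, 3, 0, -1
d²: 0, 4, 0, 9, 0, 1; Σd² = 14
ρ = 1 − 6·14/(6·35) = 1 − 84/210 = 0.600

0.600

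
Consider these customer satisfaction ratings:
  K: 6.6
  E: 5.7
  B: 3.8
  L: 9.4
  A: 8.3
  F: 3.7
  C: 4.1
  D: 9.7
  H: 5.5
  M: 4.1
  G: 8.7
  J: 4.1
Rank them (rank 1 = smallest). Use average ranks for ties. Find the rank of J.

4

Sorted (ascending): 3.7, 3.8, 4.1, 4.1, 4.1, 5.5, 5.7, 6.6, 8.3, 8.7, 9.4, 9.7
The 3 values of 4.1 occupy positions 3–5 → average rank 4.
J has value 4.1 → rank 4.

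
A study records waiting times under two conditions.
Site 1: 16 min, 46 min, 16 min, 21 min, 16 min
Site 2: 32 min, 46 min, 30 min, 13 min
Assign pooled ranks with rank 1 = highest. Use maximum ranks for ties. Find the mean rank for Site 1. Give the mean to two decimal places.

Sorted (descending): 46, 46, 32, 30, 21, 16, 16, 16, 13
The 2 values of 46 occupy positions 1–2 → each gets rank 2.
The 3 values of 16 occupy positions 6–8 → each gets rank 8.
Site 1 values → pooled ranks: 16→8, 46→2, 16→8, 21→5, 16→8
Mean rank = (8 + 2 + 8 + 5 + 8) / 5 = 6.20

6.20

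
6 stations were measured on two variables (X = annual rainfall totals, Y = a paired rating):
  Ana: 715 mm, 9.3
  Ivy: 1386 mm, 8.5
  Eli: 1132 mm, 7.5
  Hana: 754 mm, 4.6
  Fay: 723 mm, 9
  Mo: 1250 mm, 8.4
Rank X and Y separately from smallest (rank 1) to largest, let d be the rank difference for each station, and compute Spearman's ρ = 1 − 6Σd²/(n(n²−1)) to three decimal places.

Ranks of variable 1: 1, 6, 4, 3, 2, 5
Ranks of variable 2: 6, 4, 2, 1, 5, 3
d = r₁ − r₂: -5, 2, 2, 2, -3, 2
d²: 25, 4, 4, 4, 9, 4; Σd² = 50
ρ = 1 − 6·50/(6·35) = 1 − 300/210 = -0.429

-0.429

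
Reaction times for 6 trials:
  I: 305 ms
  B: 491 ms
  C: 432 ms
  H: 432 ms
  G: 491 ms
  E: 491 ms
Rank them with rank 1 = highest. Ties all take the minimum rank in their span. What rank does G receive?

Sorted (descending): 491, 491, 491, 432, 432, 305
The 3 values of 491 occupy positions 1–3 → each gets rank 1.
The 2 values of 432 occupy positions 4–5 → each gets rank 4.
G has value 491 ms → rank 1.

1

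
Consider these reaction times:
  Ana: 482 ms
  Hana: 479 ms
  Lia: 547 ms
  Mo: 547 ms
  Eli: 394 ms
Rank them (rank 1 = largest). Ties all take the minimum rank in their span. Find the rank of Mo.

1

Sorted (descending): 547, 547, 482, 479, 394
The 2 values of 547 occupy positions 1–2 → each gets rank 1.
Mo has value 547 ms → rank 1.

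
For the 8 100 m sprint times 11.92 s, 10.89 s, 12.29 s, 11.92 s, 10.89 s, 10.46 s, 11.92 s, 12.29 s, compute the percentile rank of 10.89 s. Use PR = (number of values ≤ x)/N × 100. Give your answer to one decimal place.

N = 8.
Strictly below 10.89: 1. Equal to 10.89: 2.
PR = 3/8 × 100 = 37.5

37.5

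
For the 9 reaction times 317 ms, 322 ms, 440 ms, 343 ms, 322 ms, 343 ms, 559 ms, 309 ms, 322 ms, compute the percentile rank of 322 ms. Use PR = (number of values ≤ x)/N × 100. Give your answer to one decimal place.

N = 9.
Strictly below 322: 2. Equal to 322: 3.
PR = 5/9 × 100 = 55.6

55.6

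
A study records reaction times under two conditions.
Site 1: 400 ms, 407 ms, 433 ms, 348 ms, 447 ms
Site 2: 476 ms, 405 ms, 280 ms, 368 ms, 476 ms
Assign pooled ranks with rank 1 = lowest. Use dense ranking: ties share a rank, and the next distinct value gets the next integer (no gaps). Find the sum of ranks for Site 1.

Sorted (ascending): 280, 348, 368, 400, 405, 407, 433, 447, 476, 476
The 2 values of 476 share dense rank 9.
Remaining distinct values take the next consecutive integers.
Site 1 values → pooled ranks: 400→4, 407→6, 433→7, 348→2, 447→8
Rank sum = 4 + 6 + 7 + 2 + 8 = 27

27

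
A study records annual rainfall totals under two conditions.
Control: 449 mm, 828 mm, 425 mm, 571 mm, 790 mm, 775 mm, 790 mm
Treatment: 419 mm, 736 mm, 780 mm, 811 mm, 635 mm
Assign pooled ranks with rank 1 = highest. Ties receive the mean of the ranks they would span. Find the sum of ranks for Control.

44

Sorted (descending): 828, 811, 790, 790, 780, 775, 736, 635, 571, 449, 425, 419
The 2 values of 790 occupy positions 3–4 → average rank (3+4)/2 = 3.5.
Control values → pooled ranks: 449→10, 828→1, 425→11, 571→9, 790→3.5, 775→6, 790→3.5
Rank sum = 10 + 1 + 11 + 9 + 3.5 + 6 + 3.5 = 44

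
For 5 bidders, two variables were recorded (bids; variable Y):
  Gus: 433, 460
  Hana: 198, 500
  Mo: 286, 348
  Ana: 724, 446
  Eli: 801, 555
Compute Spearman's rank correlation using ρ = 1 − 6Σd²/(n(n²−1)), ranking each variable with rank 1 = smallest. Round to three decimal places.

Ranks of variable 1: 3, 1, 2, 4, 5
Ranks of variable 2: 3, 4, 1, 2, 5
d = r₁ − r₂: 0, -3, 1, 2, 0
d²: 0, 9, 1, 4, 0; Σd² = 14
ρ = 1 − 6·14/(5·24) = 1 − 84/120 = 0.300

0.300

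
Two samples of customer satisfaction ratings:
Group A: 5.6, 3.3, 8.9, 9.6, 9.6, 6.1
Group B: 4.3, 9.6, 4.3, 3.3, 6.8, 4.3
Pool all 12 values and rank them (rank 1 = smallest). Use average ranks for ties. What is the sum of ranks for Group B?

Sorted (ascending): 3.3, 3.3, 4.3, 4.3, 4.3, 5.6, 6.1, 6.8, 8.9, 9.6, 9.6, 9.6
The 2 values of 3.3 occupy positions 1–2 → average rank (1+2)/2 = 1.5.
The 3 values of 4.3 occupy positions 3–5 → average rank 4.
The 3 values of 9.6 occupy positions 10–12 → average rank 11.
Group B values → pooled ranks: 4.3→4, 9.6→11, 4.3→4, 3.3→1.5, 6.8→8, 4.3→4
Rank sum = 4 + 11 + 4 + 1.5 + 8 + 4 = 32.5

32.5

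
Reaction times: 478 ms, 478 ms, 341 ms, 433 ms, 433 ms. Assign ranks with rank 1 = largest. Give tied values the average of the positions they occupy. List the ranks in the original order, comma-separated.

Sorted (descending): 478, 478, 433, 433, 341
The 2 values of 478 occupy positions 1–2 → average rank (1+2)/2 = 1.5.
The 2 values of 433 occupy positions 3–4 → average rank (3+4)/2 = 3.5.

1.5, 1.5, 5, 3.5, 3.5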